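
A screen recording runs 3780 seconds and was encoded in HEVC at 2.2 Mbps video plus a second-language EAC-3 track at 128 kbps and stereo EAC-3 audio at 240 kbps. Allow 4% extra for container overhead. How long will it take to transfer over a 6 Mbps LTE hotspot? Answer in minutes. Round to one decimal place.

28.0 minutes

Audio total: 128 + 240 = 368 kbps = 0.368 Mbps.
Total bitrate: 2.568 Mbps.
File: 2.568 Mbps × 3780 s = 9707.0 Mb.
With 4% container overhead: ×1.04. → 10095.3 Mb.
At 6 Mbps: 10095.3 / 6 = 1682.6 s ≈ 28 minutes.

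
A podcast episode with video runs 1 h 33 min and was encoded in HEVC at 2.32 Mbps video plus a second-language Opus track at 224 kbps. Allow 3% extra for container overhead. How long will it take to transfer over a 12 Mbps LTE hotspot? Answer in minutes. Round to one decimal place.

20.3 minutes

1 h 33 min = 93 min = 5580 s
Audio: 224 kbps = 0.224 Mbps.
Total bitrate: 2.544 Mbps.
File: 2.544 Mbps × 5580 s = 14195.5 Mb.
With 3% container overhead: ×1.03. → 14621.4 Mb.
At 12 Mbps: 14621.4 / 12 = 1218.4 s ≈ 20.3 minutes.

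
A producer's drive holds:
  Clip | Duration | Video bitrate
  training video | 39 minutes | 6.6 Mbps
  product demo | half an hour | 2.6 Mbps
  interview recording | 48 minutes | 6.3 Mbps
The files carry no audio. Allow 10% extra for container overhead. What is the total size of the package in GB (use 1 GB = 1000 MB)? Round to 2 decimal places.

training video: 6.600 Mbps × 2340 s × 1.10 = 16988.4 Mb
product demo: 2.600 Mbps × 1800 s × 1.10 = 5148.0 Mb
interview recording: 6.300 Mbps × 2880 s × 1.10 = 19958.4 Mb
Total: 42094.8 Mb = 5261.9 MB.
= 5.262 GB.

5.26 GB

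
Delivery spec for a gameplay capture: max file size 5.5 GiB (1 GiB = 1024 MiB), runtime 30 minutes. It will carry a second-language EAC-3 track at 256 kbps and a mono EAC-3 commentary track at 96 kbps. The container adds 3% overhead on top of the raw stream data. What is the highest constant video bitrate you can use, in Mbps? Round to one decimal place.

25.1 Mbps

Budget: 5.5 GiB = 47244.6 Mb.
Stream payload after overhead: 47244.6 / 1.03 = 45868.6 Mb.
30 min = 1800 s
Total bitrate budget: 45868.6 Mb / 1800 s = 25.483 Mbps.
Audio total: 256 + 96 = 352 kbps = 0.352 Mbps.
Video: 25.483 − 0.352 = 25.131 Mbps.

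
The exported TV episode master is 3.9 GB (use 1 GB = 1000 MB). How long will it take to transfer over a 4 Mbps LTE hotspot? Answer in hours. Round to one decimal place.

2.2 hours

File: 3.9 GB = 31200.0 Mb.
At 4 Mbps: 31200.0 / 4 = 7800.0 s ≈ 2.17 hours.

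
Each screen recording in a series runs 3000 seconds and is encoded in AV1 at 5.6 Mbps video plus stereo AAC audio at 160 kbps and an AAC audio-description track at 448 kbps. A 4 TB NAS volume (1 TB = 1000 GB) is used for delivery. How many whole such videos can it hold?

1718

Audio total: 160 + 448 = 608 kbps = 0.608 Mbps.
Total bitrate: 6.208 Mbps.
Per item: 6.208 Mbps × 3000 s = 18,624 Mb = 2,328 MB.
Capacity: 4 TB = 32,000,000 Mb; 1718.21 items → 1718 complete.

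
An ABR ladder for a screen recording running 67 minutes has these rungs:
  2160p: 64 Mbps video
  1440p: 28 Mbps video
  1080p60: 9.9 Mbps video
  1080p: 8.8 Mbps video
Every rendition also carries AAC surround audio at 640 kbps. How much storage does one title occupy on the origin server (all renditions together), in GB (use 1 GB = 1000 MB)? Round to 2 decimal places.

67 min = 4020 s
Audio: 640 kbps = 0.640 Mbps.
Sum of rendition bitrates: (64+0.640) + (28+0.640) + (9.9+0.640) + (8.8+0.640) = 113.260 Mbps.
× 4020 s = 455,305 Mb = 56,913 MB = 56.91 GB.

56.91 GB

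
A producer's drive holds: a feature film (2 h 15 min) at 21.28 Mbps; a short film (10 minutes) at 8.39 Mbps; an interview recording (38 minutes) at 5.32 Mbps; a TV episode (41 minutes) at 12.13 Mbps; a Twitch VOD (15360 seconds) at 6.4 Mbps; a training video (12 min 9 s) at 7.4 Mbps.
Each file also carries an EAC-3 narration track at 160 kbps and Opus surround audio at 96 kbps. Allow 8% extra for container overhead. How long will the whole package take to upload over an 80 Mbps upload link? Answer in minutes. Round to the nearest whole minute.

74 minutes

Audio total: 160 + 96 = 256 kbps = 0.256 Mbps.
feature film: 21.536 Mbps × 8100 s × 1.08 = 188396.9 Mb
short film: 8.646 Mbps × 600 s × 1.08 = 5602.6 Mb
interview recording: 5.576 Mbps × 2280 s × 1.08 = 13730.3 Mb
TV episode: 12.386 Mbps × 2460 s × 1.08 = 32907.1 Mb
Twitch VOD: 6.656 Mbps × 15360 s × 1.08 = 110415.1 Mb
training video: 7.656 Mbps × 729 s × 1.08 = 6027.7 Mb
Total: 357079.8 Mb = 44635.0 MB.
At 80 Mbps: 357079.8 / 80 = 4463 s ≈ 74.4 minutes.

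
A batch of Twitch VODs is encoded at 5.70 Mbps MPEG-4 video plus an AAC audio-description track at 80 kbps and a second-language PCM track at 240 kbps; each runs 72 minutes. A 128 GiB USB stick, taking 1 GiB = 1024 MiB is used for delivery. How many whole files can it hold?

72 min = 4320 s
Audio total: 80 + 240 = 320 kbps = 0.320 Mbps.
Total bitrate: 6.020 Mbps.
Per item: 6.020 Mbps × 4320 s = 26,006 Mb = 3,251 MB.
Capacity: 128 GiB = 1,099,512 Mb; 42.28 items → 42 complete.

42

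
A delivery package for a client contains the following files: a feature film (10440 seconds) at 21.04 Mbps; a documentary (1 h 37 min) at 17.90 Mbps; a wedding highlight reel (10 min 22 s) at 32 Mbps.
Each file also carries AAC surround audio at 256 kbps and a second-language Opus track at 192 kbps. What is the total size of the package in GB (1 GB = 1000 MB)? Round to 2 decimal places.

Audio total: 256 + 192 = 448 kbps = 0.448 Mbps.
feature film: 21.488 Mbps × 10440 s = 224334.7 Mb
documentary: 18.348 Mbps × 5820 s = 106785.4 Mb
wedding highlight reel: 32.448 Mbps × 622 s = 20182.7 Mb
Total: 351302.7 Mb = 43912.8 MB.
= 43.91 GB.

43.91 GB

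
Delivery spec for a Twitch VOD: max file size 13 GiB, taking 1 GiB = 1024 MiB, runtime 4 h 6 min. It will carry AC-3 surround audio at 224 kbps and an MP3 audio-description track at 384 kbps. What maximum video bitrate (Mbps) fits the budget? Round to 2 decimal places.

6.96 Mbps

Budget: 13 GiB = 111669.1 Mb.
4 h 6 min = 246 min = 14760 s
Total bitrate budget: 111669.1 Mb / 14760 s = 7.566 Mbps.
Audio total: 224 + 384 = 608 kbps = 0.608 Mbps.
Video: 7.566 − 0.608 = 6.958 Mbps.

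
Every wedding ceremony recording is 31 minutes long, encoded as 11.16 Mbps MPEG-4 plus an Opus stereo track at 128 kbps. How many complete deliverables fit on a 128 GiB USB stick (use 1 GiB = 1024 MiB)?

52

31 min = 1860 s
Audio: 128 kbps = 0.128 Mbps.
Total bitrate: 11.288 Mbps.
Per item: 11.288 Mbps × 1860 s = 20,996 Mb = 2,624 MB.
Capacity: 128 GiB = 1,099,512 Mb; 52.37 items → 52 complete.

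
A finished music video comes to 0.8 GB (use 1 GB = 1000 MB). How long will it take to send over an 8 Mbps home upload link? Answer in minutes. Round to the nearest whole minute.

13 minutes

File: 0.8 GB = 6400.0 Mb.
At 8 Mbps: 6400.0 / 8 = 800.0 s ≈ 13.3 minutes.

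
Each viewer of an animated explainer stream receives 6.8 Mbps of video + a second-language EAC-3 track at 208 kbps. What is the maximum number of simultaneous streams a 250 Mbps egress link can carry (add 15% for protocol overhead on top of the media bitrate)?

31

Audio: 208 kbps = 0.208 Mbps.
Per-viewer media rate: 7.008 Mbps.
On the wire with 15% overhead: 8.059 Mbps.
250 Mbps = 250.0 Mbps; 250.0 / 8.059 = 31.02 → 31 viewers.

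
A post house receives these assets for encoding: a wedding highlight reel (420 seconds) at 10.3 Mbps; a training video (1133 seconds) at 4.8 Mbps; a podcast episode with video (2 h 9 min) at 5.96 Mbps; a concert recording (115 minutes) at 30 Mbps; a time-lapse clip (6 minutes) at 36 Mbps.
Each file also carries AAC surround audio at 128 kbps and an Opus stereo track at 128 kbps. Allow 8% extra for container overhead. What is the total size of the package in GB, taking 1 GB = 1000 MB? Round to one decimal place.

Audio total: 128 + 128 = 256 kbps = 0.256 Mbps.
wedding highlight reel: 10.556 Mbps × 420 s × 1.08 = 4788.2 Mb
training video: 5.056 Mbps × 1133 s × 1.08 = 6186.7 Mb
podcast episode with video: 6.216 Mbps × 7740 s × 1.08 = 51960.8 Mb
concert recording: 30.256 Mbps × 6900 s × 1.08 = 225467.7 Mb
time-lapse clip: 36.256 Mbps × 360 s × 1.08 = 14096.3 Mb
Total: 302499.8 Mb = 37812.5 MB.
= 37.81 GB.

37.8 GB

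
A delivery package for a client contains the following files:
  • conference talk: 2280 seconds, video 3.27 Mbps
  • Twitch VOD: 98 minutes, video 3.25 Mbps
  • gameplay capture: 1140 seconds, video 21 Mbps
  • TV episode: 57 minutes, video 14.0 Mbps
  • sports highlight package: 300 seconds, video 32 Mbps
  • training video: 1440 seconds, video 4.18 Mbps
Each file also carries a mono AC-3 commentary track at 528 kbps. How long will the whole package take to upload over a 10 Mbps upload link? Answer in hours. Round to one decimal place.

Audio: 528 kbps = 0.528 Mbps.
conference talk: 3.798 Mbps × 2280 s = 8659.4 Mb
Twitch VOD: 3.778 Mbps × 5880 s = 22214.6 Mb
gameplay capture: 21.528 Mbps × 1140 s = 24541.9 Mb
TV episode: 14.528 Mbps × 3420 s = 49685.8 Mb
sports highlight package: 32.528 Mbps × 300 s = 9758.4 Mb
training video: 4.708 Mbps × 1440 s = 6779.5 Mb
Total: 121639.7 Mb = 15205.0 MB.
At 10 Mbps: 121639.7 / 10 = 12164 s ≈ 3.38 hours.

3.4 hours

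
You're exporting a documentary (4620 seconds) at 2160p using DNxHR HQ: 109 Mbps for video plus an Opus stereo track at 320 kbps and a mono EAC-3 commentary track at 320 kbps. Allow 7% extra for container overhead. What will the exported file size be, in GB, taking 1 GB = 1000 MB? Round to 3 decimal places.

67.749 GB

Audio total: 320 + 320 = 640 kbps = 0.640 Mbps.
Total bitrate: 109 + 0.640 = 109.640 Mbps.
Stream data: 109.640 Mbps × 4620 s = 506536.8 Mb.
With 7% container overhead: ×1.07.
541,994 Mb ÷ 8 = 67,749 MB → 67.75 GB.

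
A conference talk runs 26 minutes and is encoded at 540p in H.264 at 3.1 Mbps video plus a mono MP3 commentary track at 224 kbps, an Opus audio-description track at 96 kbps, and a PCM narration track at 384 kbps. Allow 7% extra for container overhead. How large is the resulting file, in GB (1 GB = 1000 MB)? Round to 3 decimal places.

26 min = 1560 s
Audio total: 224 + 96 + 384 = 704 kbps = 0.704 Mbps.
Total bitrate: 3.1 + 0.704 = 3.804 Mbps.
Stream data: 3.804 Mbps × 1560 s = 5934.2 Mb.
With 7% container overhead: ×1.07.
6,350 Mb ÷ 8 = 793.7 MB → 0.7937 GB.

0.794 GB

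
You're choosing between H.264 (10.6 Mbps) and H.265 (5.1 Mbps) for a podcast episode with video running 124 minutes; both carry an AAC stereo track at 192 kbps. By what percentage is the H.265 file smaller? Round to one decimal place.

51.0%

124 min = 7440 s
Audio: 192 kbps = 0.192 Mbps.
H.264: 10.792 Mbps × 7440 s = 80292.5 Mb = 10.037 GB.
H.265: 5.292 Mbps × 7440 s = 39372.5 Mb = 4.922 GB.
Reduction: (1 − 4.922/10.037) × 100 = 50.96%.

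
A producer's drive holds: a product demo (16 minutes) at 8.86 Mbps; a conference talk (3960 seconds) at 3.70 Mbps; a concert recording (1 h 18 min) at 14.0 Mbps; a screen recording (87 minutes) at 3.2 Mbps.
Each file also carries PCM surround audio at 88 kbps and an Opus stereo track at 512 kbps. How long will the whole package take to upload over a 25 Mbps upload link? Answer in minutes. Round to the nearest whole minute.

76 minutes

Audio total: 88 + 512 = 600 kbps = 0.600 Mbps.
product demo: 9.460 Mbps × 960 s = 9081.6 Mb
conference talk: 4.300 Mbps × 3960 s = 17028.0 Mb
concert recording: 14.600 Mbps × 4680 s = 68328.0 Mb
screen recording: 3.800 Mbps × 5220 s = 19836.0 Mb
Total: 114273.6 Mb = 14284.2 MB.
At 25 Mbps: 114273.6 / 25 = 4571 s ≈ 76.2 minutes.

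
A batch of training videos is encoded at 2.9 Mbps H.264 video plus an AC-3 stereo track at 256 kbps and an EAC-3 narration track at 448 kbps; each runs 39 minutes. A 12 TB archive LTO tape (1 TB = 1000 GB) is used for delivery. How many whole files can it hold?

11383

39 min = 2340 s
Audio total: 256 + 448 = 704 kbps = 0.704 Mbps.
Total bitrate: 3.604 Mbps.
Per item: 3.604 Mbps × 2340 s = 8,433 Mb = 1,054 MB.
Capacity: 12 TB = 96,000,000 Mb; 11383.36 items → 11383 complete.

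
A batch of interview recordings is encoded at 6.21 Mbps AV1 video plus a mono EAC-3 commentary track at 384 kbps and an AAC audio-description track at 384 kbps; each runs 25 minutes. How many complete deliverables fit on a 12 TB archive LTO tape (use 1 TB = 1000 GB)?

25 min = 1500 s
Audio total: 384 + 384 = 768 kbps = 0.768 Mbps.
Total bitrate: 6.978 Mbps.
Per item: 6.978 Mbps × 1500 s = 10,467 Mb = 1,308 MB.
Capacity: 12 TB = 96,000,000 Mb; 9171.68 items → 9171 complete.

9171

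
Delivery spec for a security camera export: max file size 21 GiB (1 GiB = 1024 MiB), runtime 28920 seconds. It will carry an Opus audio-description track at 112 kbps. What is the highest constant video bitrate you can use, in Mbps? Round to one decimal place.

6.1 Mbps

Budget: 21 GiB = 180388.6 Mb.
Total bitrate budget: 180388.6 Mb / 28920 s = 6.238 Mbps.
Audio: 112 kbps = 0.112 Mbps.
Video: 6.238 − 0.112 = 6.126 Mbps.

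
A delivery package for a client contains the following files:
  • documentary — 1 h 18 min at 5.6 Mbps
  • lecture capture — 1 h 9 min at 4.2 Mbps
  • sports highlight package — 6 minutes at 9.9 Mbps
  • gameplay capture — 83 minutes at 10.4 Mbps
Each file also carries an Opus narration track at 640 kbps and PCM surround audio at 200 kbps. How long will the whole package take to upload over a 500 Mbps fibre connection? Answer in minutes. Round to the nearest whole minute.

4 minutes

Audio total: 640 + 200 = 840 kbps = 0.840 Mbps.
documentary: 6.440 Mbps × 4680 s = 30139.2 Mb
lecture capture: 5.040 Mbps × 4140 s = 20865.6 Mb
sports highlight package: 10.740 Mbps × 360 s = 3866.4 Mb
gameplay capture: 11.240 Mbps × 4980 s = 55975.2 Mb
Total: 110846.4 Mb = 13855.8 MB.
At 500 Mbps: 110846.4 / 500 = 222 s ≈ 3.69 minutes.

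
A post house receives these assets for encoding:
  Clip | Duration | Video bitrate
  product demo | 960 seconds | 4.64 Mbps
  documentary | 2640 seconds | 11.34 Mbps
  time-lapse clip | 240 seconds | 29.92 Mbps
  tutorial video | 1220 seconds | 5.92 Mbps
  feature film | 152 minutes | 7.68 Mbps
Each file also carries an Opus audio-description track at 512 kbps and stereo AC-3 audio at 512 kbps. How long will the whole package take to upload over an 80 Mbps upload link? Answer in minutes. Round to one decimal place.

Audio total: 512 + 512 = 1024 kbps = 1.024 Mbps.
product demo: 5.664 Mbps × 960 s = 5437.4 Mb
documentary: 12.364 Mbps × 2640 s = 32641.0 Mb
time-lapse clip: 30.944 Mbps × 240 s = 7426.6 Mb
tutorial video: 6.944 Mbps × 1220 s = 8471.7 Mb
feature film: 8.704 Mbps × 9120 s = 79380.5 Mb
Total: 133357.1 Mb = 16669.6 MB.
At 80 Mbps: 133357.1 / 80 = 1667 s ≈ 27.8 minutes.

27.8 minutes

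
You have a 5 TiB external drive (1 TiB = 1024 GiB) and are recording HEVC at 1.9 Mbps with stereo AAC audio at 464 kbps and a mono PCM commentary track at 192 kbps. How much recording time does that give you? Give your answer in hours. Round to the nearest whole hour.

Audio total: 464 + 192 = 656 kbps = 0.656 Mbps.
Total bitrate: 1.9 + 0.656 = 2.556 Mbps.
Capacity: 5 TiB = 43,980,465 Mb.
Recording time: 43,980,465 / 2.556 = 17,206,755 s ≈ 4,780 hours.

4780 hours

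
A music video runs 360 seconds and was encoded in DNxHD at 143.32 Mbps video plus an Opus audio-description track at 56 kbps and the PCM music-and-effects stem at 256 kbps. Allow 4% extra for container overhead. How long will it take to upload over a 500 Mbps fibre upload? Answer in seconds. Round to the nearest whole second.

108 seconds

Audio total: 56 + 256 = 312 kbps = 0.312 Mbps.
Total bitrate: 143.632 Mbps.
File: 143.632 Mbps × 360 s = 51707.5 Mb.
With 4% container overhead: ×1.04. → 53775.8 Mb.
At 500 Mbps: 53775.8 / 500 = 107.6 s ≈ 108 seconds.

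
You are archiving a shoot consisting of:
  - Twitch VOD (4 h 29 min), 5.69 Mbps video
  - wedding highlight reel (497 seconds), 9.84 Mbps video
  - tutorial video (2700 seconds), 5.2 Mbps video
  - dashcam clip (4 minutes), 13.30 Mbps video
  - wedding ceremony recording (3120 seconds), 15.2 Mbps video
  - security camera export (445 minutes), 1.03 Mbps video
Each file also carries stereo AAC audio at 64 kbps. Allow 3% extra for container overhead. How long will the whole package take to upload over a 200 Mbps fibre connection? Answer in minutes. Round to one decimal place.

16.5 minutes

Audio: 64 kbps = 0.064 Mbps.
Twitch VOD: 5.754 Mbps × 16140 s × 1.03 = 95655.6 Mb
wedding highlight reel: 9.904 Mbps × 497 s × 1.03 = 5070.0 Mb
tutorial video: 5.264 Mbps × 2700 s × 1.03 = 14639.2 Mb
dashcam clip: 13.364 Mbps × 240 s × 1.03 = 3303.6 Mb
wedding ceremony recording: 15.264 Mbps × 3120 s × 1.03 = 49052.4 Mb
security camera export: 1.094 Mbps × 26700 s × 1.03 = 30086.1 Mb
Total: 197806.9 Mb = 24725.9 MB.
At 200 Mbps: 197806.9 / 200 = 989 s ≈ 16.5 minutes.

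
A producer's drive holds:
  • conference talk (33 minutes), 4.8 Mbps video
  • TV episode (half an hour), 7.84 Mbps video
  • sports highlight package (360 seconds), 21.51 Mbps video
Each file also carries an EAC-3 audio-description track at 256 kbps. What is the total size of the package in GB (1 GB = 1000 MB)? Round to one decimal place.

Audio: 256 kbps = 0.256 Mbps.
conference talk: 5.056 Mbps × 1980 s = 10010.9 Mb
TV episode: 8.096 Mbps × 1800 s = 14572.8 Mb
sports highlight package: 21.766 Mbps × 360 s = 7835.8 Mb
Total: 32419.4 Mb = 4052.4 MB.
= 4.052 GB.

4.1 GB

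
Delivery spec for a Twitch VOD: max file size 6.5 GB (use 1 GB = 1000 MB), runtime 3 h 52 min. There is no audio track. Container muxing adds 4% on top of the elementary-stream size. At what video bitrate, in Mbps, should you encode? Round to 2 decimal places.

3.59 Mbps

Budget: 6.5 GB = 52000.0 Mb.
Stream payload after overhead: 52000.0 / 1.04 = 50000.0 Mb.
3 h 52 min = 232 min = 13920 s
Total bitrate budget: 50000.0 Mb / 13920 s = 3.592 Mbps.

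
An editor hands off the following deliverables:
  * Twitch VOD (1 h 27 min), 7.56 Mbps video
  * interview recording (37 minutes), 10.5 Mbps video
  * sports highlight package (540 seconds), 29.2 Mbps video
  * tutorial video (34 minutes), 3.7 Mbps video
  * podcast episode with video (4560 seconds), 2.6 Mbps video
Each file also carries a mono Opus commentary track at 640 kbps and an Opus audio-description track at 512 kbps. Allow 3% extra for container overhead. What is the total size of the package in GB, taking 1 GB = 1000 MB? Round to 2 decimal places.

Audio total: 640 + 512 = 1152 kbps = 1.152 Mbps.
Twitch VOD: 8.712 Mbps × 5220 s × 1.03 = 46840.9 Mb
interview recording: 11.652 Mbps × 2220 s × 1.03 = 26643.5 Mb
sports highlight package: 30.352 Mbps × 540 s × 1.03 = 16881.8 Mb
tutorial video: 4.852 Mbps × 2040 s × 1.03 = 10195.0 Mb
podcast episode with video: 3.752 Mbps × 4560 s × 1.03 = 17622.4 Mb
Total: 118183.6 Mb = 14773.0 MB.
= 14.77 GB.

14.77 GB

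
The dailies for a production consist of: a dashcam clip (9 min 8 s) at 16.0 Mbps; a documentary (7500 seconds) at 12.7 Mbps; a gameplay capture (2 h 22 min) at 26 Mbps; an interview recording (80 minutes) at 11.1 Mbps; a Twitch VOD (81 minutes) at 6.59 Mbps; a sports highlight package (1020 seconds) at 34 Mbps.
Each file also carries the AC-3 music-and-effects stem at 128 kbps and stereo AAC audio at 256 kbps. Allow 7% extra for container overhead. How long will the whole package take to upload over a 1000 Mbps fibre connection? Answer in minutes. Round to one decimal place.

Audio total: 128 + 256 = 384 kbps = 0.384 Mbps.
dashcam clip: 16.384 Mbps × 548 s × 1.07 = 9606.9 Mb
documentary: 13.084 Mbps × 7500 s × 1.07 = 104999.1 Mb
gameplay capture: 26.384 Mbps × 8520 s × 1.07 = 240527.1 Mb
interview recording: 11.484 Mbps × 4800 s × 1.07 = 58981.8 Mb
Twitch VOD: 6.974 Mbps × 4860 s × 1.07 = 36266.2 Mb
sports highlight package: 34.384 Mbps × 1020 s × 1.07 = 37526.7 Mb
Total: 487907.8 Mb = 60988.5 MB.
At 1000 Mbps: 487907.8 / 1000 = 488 s ≈ 8.13 minutes.

8.1 minutes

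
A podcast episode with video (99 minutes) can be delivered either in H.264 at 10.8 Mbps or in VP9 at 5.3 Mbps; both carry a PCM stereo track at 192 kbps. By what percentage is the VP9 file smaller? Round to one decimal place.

50.0%

99 min = 5940 s
Audio: 192 kbps = 0.192 Mbps.
H.264: 10.992 Mbps × 5940 s = 65292.5 Mb = 8.162 GB.
VP9: 5.492 Mbps × 5940 s = 32622.5 Mb = 4.078 GB.
Reduction: (1 − 4.078/8.162) × 100 = 50.04%.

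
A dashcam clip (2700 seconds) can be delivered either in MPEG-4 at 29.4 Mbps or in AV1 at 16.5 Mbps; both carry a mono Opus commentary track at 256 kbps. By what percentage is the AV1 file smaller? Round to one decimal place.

43.5%

Audio: 256 kbps = 0.256 Mbps.
MPEG-4: 29.656 Mbps × 2700 s = 80071.2 Mb = 10.009 GB.
AV1: 16.756 Mbps × 2700 s = 45241.2 Mb = 5.655 GB.
Reduction: (1 − 5.655/10.009) × 100 = 43.50%.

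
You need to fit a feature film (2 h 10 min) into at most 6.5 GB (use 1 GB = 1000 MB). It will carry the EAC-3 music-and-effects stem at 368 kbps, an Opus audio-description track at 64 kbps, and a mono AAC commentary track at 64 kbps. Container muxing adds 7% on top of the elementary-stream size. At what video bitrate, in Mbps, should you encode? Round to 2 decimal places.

Budget: 6.5 GB = 52000.0 Mb.
Stream payload after overhead: 52000.0 / 1.07 = 48598.1 Mb.
2 h 10 min = 130 min = 7800 s
Total bitrate budget: 48598.1 Mb / 7800 s = 6.231 Mbps.
Audio total: 368 + 64 + 64 = 496 kbps = 0.496 Mbps.
Video: 6.231 − 0.496 = 5.735 Mbps.

5.73 Mbps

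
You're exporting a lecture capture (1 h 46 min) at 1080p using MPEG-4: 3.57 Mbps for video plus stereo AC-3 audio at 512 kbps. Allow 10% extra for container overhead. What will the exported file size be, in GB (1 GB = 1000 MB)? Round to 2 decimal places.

3.57 GB

1 h 46 min = 106 min = 6360 s
Audio: 512 kbps = 0.512 Mbps.
Total bitrate: 3.57 + 0.512 = 4.082 Mbps.
Stream data: 4.082 Mbps × 6360 s = 25961.5 Mb.
With 10% container overhead: ×1.10.
28,558 Mb ÷ 8 = 3,570 MB → 3.570 GB.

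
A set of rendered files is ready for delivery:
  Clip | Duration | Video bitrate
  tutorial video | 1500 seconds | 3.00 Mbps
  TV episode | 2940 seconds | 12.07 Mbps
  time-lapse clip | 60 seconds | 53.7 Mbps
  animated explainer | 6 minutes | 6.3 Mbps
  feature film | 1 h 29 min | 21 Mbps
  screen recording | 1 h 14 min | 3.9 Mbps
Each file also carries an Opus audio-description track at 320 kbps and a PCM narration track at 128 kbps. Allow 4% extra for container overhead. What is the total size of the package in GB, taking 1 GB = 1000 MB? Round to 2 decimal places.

Audio total: 320 + 128 = 448 kbps = 0.448 Mbps.
tutorial video: 3.448 Mbps × 1500 s × 1.04 = 5378.9 Mb
TV episode: 12.518 Mbps × 2940 s × 1.04 = 38275.0 Mb
time-lapse clip: 54.148 Mbps × 60 s × 1.04 = 3378.8 Mb
animated explainer: 6.748 Mbps × 360 s × 1.04 = 2526.5 Mb
feature film: 21.448 Mbps × 5340 s × 1.04 = 119113.6 Mb
screen recording: 4.348 Mbps × 4440 s × 1.04 = 20077.3 Mb
Total: 188750.1 Mb = 23593.8 MB.
= 23.59 GB.

23.59 GB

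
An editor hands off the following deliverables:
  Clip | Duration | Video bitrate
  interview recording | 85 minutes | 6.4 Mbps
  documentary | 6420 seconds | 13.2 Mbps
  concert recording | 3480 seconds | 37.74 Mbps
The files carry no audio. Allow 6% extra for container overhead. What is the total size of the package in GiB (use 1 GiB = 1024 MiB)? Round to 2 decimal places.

interview recording: 6.400 Mbps × 5100 s × 1.06 = 34598.4 Mb
documentary: 13.200 Mbps × 6420 s × 1.06 = 89828.6 Mb
concert recording: 37.740 Mbps × 3480 s × 1.06 = 139215.3 Mb
Total: 263642.4 Mb = 32955.3 MB.
= 30.69 GiB.

30.69 GiB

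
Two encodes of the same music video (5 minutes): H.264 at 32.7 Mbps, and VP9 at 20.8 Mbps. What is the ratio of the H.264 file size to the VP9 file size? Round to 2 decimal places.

1.57

5 min = 300 s
H.264: 32.700 Mbps × 300 s = 9810.0 Mb = 1.226 GB.
VP9: 20.800 Mbps × 300 s = 6240.0 Mb = 0.780 GB.
Ratio: 1.226 / 0.780 = 1.572.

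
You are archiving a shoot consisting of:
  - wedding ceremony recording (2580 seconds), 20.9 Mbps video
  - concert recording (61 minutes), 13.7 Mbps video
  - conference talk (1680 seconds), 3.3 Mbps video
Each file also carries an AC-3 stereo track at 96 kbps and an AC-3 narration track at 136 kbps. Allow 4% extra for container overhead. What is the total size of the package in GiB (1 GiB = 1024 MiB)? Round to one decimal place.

Audio total: 96 + 136 = 232 kbps = 0.232 Mbps.
wedding ceremony recording: 21.132 Mbps × 2580 s × 1.04 = 56701.4 Mb
concert recording: 13.932 Mbps × 3660 s × 1.04 = 53030.8 Mb
conference talk: 3.532 Mbps × 1680 s × 1.04 = 6171.1 Mb
Total: 115903.3 Mb = 14487.9 MB.
= 13.49 GiB.

13.5 GiB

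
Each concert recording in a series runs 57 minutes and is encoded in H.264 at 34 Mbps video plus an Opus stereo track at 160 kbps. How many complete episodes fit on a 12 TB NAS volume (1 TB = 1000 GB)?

821

57 min = 3420 s
Audio: 160 kbps = 0.160 Mbps.
Total bitrate: 34.160 Mbps.
Per item: 34.160 Mbps × 3420 s = 116,827 Mb = 14,603 MB.
Capacity: 12 TB = 96,000,000 Mb; 821.73 items → 821 complete.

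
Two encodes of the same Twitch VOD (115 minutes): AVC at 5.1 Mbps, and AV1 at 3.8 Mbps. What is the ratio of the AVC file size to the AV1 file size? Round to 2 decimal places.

115 min = 6900 s
AVC: 5.100 Mbps × 6900 s = 35190.0 Mb = 4.097 GiB.
AV1: 3.800 Mbps × 6900 s = 26220.0 Mb = 3.052 GiB.
Ratio: 4.097 / 3.052 = 1.342.

1.34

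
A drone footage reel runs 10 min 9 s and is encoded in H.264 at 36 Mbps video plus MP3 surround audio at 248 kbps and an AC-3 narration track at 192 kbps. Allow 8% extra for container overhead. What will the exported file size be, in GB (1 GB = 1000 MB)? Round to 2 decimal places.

10 min 9 s = 609 s
Audio total: 248 + 192 = 440 kbps = 0.440 Mbps.
Total bitrate: 36 + 0.440 = 36.440 Mbps.
Stream data: 36.440 Mbps × 609 s = 22192.0 Mb.
With 8% container overhead: ×1.08.
23,967 Mb ÷ 8 = 2,996 MB → 2.996 GB.

3.00 GB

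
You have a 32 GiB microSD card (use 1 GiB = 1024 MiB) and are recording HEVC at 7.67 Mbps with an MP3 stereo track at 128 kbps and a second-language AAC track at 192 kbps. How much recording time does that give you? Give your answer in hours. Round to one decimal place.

9.6 hours

Audio total: 128 + 192 = 320 kbps = 0.320 Mbps.
Total bitrate: 7.67 + 0.320 = 7.990 Mbps.
Capacity: 32 GiB = 274,878 Mb.
Recording time: 274,878 / 7.990 = 34,403 s ≈ 9.56 hours.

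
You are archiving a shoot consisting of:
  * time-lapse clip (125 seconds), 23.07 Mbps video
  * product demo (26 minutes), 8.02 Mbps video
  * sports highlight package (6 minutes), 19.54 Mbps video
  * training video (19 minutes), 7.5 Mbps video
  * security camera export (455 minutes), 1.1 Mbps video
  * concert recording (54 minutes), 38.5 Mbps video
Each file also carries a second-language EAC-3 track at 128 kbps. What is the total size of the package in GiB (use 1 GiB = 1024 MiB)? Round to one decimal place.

22.1 GiB

Audio: 128 kbps = 0.128 Mbps.
time-lapse clip: 23.198 Mbps × 125 s = 2899.8 Mb
product demo: 8.148 Mbps × 1560 s = 12710.9 Mb
sports highlight package: 19.668 Mbps × 360 s = 7080.5 Mb
training video: 7.628 Mbps × 1140 s = 8695.9 Mb
security camera export: 1.228 Mbps × 27300 s = 33524.4 Mb
concert recording: 38.628 Mbps × 3240 s = 125154.7 Mb
Total: 190066.1 Mb = 23758.3 MB.
= 22.13 GiB.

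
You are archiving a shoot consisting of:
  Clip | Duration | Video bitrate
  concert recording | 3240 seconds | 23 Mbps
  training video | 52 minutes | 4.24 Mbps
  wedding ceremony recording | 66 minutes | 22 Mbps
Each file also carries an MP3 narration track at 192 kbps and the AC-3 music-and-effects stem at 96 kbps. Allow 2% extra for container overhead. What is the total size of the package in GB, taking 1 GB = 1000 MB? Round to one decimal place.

22.7 GB

Audio total: 192 + 96 = 288 kbps = 0.288 Mbps.
concert recording: 23.288 Mbps × 3240 s × 1.02 = 76962.2 Mb
training video: 4.528 Mbps × 3120 s × 1.02 = 14409.9 Mb
wedding ceremony recording: 22.288 Mbps × 3960 s × 1.02 = 90025.7 Mb
Total: 181397.8 Mb = 22674.7 MB.
= 22.67 GB.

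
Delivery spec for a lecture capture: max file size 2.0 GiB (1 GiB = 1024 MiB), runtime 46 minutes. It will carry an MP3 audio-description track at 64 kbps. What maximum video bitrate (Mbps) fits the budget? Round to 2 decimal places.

6.16 Mbps

Budget: 2.0 GiB = 17179.9 Mb.
46 min = 2760 s
Total bitrate budget: 17179.9 Mb / 2760 s = 6.225 Mbps.
Audio: 64 kbps = 0.064 Mbps.
Video: 6.225 − 0.064 = 6.161 Mbps.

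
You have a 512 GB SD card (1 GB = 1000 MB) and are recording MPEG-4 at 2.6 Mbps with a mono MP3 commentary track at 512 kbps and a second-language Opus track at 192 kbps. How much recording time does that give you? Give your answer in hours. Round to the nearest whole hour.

Audio total: 512 + 192 = 704 kbps = 0.704 Mbps.
Total bitrate: 2.6 + 0.704 = 3.304 Mbps.
Capacity: 512 GB = 4,096,000 Mb.
Recording time: 4,096,000 / 3.304 = 1,239,709 s ≈ 344 hours.

344 hours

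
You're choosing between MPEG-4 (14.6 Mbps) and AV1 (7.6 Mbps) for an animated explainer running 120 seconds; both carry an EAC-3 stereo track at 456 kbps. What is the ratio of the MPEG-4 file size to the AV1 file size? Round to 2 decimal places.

1.87

Audio: 456 kbps = 0.456 Mbps.
MPEG-4: 15.056 Mbps × 120 s = 1806.7 Mb = 215.378 MiB.
AV1: 8.056 Mbps × 120 s = 966.7 Mb = 115.242 MiB.
Ratio: 215.378 / 115.242 = 1.869.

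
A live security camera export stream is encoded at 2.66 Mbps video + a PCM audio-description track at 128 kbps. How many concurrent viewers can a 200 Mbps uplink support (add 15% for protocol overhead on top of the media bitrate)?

Audio: 128 kbps = 0.128 Mbps.
Per-viewer media rate: 2.788 Mbps.
On the wire with 15% overhead: 3.206 Mbps.
200 Mbps = 200.0 Mbps; 200.0 / 3.206 = 62.38 → 62 viewers.

62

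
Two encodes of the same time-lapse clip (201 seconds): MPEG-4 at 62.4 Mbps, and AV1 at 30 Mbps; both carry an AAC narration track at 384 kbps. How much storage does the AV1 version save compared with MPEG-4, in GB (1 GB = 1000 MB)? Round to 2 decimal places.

0.81 GB

Audio: 384 kbps = 0.384 Mbps.
MPEG-4: 62.784 Mbps × 201 s = 12619.6 Mb = 1.577 GB.
AV1: 30.384 Mbps × 201 s = 6107.2 Mb = 0.763 GB.
Saving: 1.577 − 0.763 = 0.814 GB.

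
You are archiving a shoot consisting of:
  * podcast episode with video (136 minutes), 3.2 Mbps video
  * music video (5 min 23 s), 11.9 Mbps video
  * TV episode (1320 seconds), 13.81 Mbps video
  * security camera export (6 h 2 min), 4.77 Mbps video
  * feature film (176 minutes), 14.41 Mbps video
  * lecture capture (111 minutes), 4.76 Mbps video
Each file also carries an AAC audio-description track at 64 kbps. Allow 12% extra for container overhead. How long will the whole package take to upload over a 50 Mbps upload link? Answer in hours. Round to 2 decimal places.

2.11 hours

Audio: 64 kbps = 0.064 Mbps.
podcast episode with video: 3.264 Mbps × 8160 s × 1.12 = 29830.3 Mb
music video: 11.964 Mbps × 323 s × 1.12 = 4328.1 Mb
TV episode: 13.874 Mbps × 1320 s × 1.12 = 20511.3 Mb
security camera export: 4.834 Mbps × 21720 s × 1.12 = 117593.8 Mb
feature film: 14.474 Mbps × 10560 s × 1.12 = 171186.9 Mb
lecture capture: 4.824 Mbps × 6660 s × 1.12 = 35983.2 Mb
Total: 379433.7 Mb = 47429.2 MB.
At 50 Mbps: 379433.7 / 50 = 7589 s ≈ 2.11 hours.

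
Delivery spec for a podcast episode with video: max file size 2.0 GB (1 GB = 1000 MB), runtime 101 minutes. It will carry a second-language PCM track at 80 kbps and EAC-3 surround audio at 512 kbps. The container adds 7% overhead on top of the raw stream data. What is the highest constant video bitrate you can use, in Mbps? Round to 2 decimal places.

Budget: 2.0 GB = 16000.0 Mb.
Stream payload after overhead: 16000.0 / 1.07 = 14953.3 Mb.
101 min = 6060 s
Total bitrate budget: 14953.3 Mb / 6060 s = 2.468 Mbps.
Audio total: 80 + 512 = 592 kbps = 0.592 Mbps.
Video: 2.468 − 0.592 = 1.876 Mbps.

1.88 Mbps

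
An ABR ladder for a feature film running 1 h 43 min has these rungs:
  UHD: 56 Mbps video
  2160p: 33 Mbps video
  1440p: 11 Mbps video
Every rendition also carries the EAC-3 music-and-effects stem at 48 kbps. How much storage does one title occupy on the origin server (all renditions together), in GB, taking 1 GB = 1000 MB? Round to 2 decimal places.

1 h 43 min = 103 min = 6180 s
Audio: 48 kbps = 0.048 Mbps.
Sum of rendition bitrates: (56+0.048) + (33+0.048) + (11+0.048) = 100.144 Mbps.
× 6180 s = 618,890 Mb = 77,361 MB = 77.36 GB.

77.36 GB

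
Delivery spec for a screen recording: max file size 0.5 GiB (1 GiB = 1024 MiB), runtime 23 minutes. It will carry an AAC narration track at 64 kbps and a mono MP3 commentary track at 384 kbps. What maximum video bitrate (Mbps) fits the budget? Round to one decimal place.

2.7 Mbps

Budget: 0.5 GiB = 4295.0 Mb.
23 min = 1380 s
Total bitrate budget: 4295.0 Mb / 1380 s = 3.112 Mbps.
Audio total: 64 + 384 = 448 kbps = 0.448 Mbps.
Video: 3.112 − 0.448 = 2.664 Mbps.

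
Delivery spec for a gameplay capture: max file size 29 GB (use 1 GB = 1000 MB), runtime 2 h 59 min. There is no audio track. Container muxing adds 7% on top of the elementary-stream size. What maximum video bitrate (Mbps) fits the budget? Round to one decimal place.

Budget: 29 GB = 232000.0 Mb.
Stream payload after overhead: 232000.0 / 1.07 = 216822.4 Mb.
2 h 59 min = 179 min = 10740 s
Total bitrate budget: 216822.4 Mb / 10740 s = 20.188 Mbps.

20.2 Mbps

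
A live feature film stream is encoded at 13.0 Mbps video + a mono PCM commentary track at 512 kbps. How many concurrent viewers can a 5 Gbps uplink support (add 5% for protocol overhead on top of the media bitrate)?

Audio: 512 kbps = 0.512 Mbps.
Per-viewer media rate: 13.512 Mbps.
On the wire with 5% overhead: 14.188 Mbps.
5 Gbps = 5,000 Mbps; 5,000 / 14.188 = 352.42 → 352 viewers.

352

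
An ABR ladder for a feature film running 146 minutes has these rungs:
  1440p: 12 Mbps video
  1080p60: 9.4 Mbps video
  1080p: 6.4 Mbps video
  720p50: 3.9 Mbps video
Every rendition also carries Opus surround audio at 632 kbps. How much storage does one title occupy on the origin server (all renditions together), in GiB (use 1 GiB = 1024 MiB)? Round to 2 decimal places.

34.91 GiB

146 min = 8760 s
Audio: 632 kbps = 0.632 Mbps.
Sum of rendition bitrates: (12+0.632) + (9.4+0.632) + (6.4+0.632) + (3.9+0.632) = 34.228 Mbps.
× 8760 s = 299,837 Mb = 37,480 MB = 34.91 GiB.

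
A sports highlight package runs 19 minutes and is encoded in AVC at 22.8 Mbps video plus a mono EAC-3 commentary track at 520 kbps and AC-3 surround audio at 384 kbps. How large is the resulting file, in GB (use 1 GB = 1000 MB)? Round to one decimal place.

3.4 GB

19 min = 1140 s
Audio total: 520 + 384 = 904 kbps = 0.904 Mbps.
Total bitrate: 22.8 + 0.904 = 23.704 Mbps.
Stream data: 23.704 Mbps × 1140 s = 27022.6 Mb.
27,023 Mb ÷ 8 = 3,378 MB → 3.378 GB.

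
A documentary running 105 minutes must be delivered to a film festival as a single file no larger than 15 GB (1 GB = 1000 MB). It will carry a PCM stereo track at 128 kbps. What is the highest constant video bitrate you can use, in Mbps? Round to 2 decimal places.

Budget: 15 GB = 120000.0 Mb.
105 min = 6300 s
Total bitrate budget: 120000.0 Mb / 6300 s = 19.048 Mbps.
Audio: 128 kbps = 0.128 Mbps.
Video: 19.048 − 0.128 = 18.920 Mbps.

18.92 Mbps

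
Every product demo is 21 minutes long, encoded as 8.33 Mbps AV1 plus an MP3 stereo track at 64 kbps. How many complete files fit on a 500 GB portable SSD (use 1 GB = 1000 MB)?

378

21 min = 1260 s
Audio: 64 kbps = 0.064 Mbps.
Total bitrate: 8.394 Mbps.
Per item: 8.394 Mbps × 1260 s = 10,576 Mb = 1,322 MB.
Capacity: 500 GB = 4,000,000 Mb; 378.20 items → 378 complete.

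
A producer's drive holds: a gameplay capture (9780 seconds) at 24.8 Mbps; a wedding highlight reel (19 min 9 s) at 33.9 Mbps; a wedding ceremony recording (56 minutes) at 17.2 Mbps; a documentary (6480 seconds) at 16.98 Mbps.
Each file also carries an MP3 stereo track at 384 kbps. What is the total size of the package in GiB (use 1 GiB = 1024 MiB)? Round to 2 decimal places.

Audio: 384 kbps = 0.384 Mbps.
gameplay capture: 25.184 Mbps × 9780 s = 246299.5 Mb
wedding highlight reel: 34.284 Mbps × 1149 s = 39392.3 Mb
wedding ceremony recording: 17.584 Mbps × 3360 s = 59082.2 Mb
documentary: 17.364 Mbps × 6480 s = 112518.7 Mb
Total: 457292.8 Mb = 57161.6 MB.
= 53.24 GiB.

53.24 GiB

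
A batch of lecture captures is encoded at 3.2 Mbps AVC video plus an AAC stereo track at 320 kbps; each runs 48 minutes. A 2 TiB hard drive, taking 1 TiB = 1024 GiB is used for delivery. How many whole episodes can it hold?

48 min = 2880 s
Audio: 320 kbps = 0.320 Mbps.
Total bitrate: 3.520 Mbps.
Per item: 3.520 Mbps × 2880 s = 10,138 Mb = 1,267 MB.
Capacity: 2 TiB = 17,592,186 Mb; 1735.34 items → 1735 complete.

1735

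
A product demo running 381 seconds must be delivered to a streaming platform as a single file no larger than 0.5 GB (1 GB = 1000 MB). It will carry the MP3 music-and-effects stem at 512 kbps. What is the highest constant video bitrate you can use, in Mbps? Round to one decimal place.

10.0 Mbps

Budget: 0.5 GB = 4000.0 Mb.
Total bitrate budget: 4000.0 Mb / 381 s = 10.499 Mbps.
Audio: 512 kbps = 0.512 Mbps.
Video: 10.499 − 0.512 = 9.987 Mbps.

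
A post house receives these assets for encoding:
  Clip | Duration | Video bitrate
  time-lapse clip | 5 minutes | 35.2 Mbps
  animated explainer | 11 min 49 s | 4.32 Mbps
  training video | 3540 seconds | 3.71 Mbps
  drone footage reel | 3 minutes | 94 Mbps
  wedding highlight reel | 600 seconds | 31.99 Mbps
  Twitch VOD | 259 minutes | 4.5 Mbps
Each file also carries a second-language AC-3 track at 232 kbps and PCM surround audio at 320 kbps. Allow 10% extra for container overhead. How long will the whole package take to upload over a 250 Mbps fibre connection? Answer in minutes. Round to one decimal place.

10.6 minutes

Audio total: 232 + 320 = 552 kbps = 0.552 Mbps.
time-lapse clip: 35.752 Mbps × 300 s × 1.10 = 11798.2 Mb
animated explainer: 4.872 Mbps × 709 s × 1.10 = 3799.7 Mb
training video: 4.262 Mbps × 3540 s × 1.10 = 16596.2 Mb
drone footage reel: 94.552 Mbps × 180 s × 1.10 = 18721.3 Mb
wedding highlight reel: 32.542 Mbps × 600 s × 1.10 = 21477.7 Mb
Twitch VOD: 5.052 Mbps × 15540 s × 1.10 = 86358.9 Mb
Total: 158752.0 Mb = 19844.0 MB.
At 250 Mbps: 158752.0 / 250 = 635 s ≈ 10.6 minutes.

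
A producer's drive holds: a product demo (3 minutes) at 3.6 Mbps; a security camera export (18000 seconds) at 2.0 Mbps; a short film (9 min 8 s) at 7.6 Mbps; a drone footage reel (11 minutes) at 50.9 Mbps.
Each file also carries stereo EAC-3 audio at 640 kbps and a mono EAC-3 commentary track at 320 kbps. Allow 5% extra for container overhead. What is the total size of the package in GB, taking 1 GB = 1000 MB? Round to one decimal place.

12.2 GB

Audio total: 640 + 320 = 960 kbps = 0.960 Mbps.
product demo: 4.560 Mbps × 180 s × 1.05 = 861.8 Mb
security camera export: 2.960 Mbps × 18000 s × 1.05 = 55944.0 Mb
short film: 8.560 Mbps × 548 s × 1.05 = 4925.4 Mb
drone footage reel: 51.860 Mbps × 660 s × 1.05 = 35939.0 Mb
Total: 97670.2 Mb = 12208.8 MB.
= 12.21 GB.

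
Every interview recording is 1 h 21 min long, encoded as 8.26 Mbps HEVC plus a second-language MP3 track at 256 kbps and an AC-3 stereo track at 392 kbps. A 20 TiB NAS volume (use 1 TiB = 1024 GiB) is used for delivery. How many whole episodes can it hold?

1 h 21 min = 81 min = 4860 s
Audio total: 256 + 392 = 648 kbps = 0.648 Mbps.
Total bitrate: 8.908 Mbps.
Per item: 8.908 Mbps × 4860 s = 43,293 Mb = 5,412 MB.
Capacity: 20 TiB = 175,921,860 Mb; 4063.53 items → 4063 complete.

4063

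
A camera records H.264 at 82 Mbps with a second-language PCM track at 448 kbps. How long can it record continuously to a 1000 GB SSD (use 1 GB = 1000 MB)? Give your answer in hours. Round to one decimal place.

Audio: 448 kbps = 0.448 Mbps.
Total bitrate: 82 + 0.448 = 82.448 Mbps.
Capacity: 1000 GB = 8,000,000 Mb.
Recording time: 8,000,000 / 82.448 = 97,031 s ≈ 27.0 hours.

27.0 hours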